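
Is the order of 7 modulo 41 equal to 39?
No, the actual order is 40, not 39.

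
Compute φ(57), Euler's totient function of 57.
36

Prime factorization: 57 = 3 × 19
Using the formula φ(n) = n × Π(1 - 1/p) for each prime factor p:
φ(57) = 57 × (1 - 1/3) × (1 - 1/19)
φ(57) = 36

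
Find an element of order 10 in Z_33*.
5 has order 10 mod 33 since 5^{10} ≡ 1 (mod 33) and no smaller power works.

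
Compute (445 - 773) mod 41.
0

(445 - 773) = -328
-328 mod 41 = 0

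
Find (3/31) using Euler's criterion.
(3/31) = 3^{15} mod 31 = -1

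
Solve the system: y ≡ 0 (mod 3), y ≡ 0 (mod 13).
M = 3 × 13 = 39. M₁ = 13, y₁ ≡ 1 (mod 3). M₂ = 3, y₂ ≡ 9 (mod 13). y = 0×13×1 + 0×3×9 ≡ 0 (mod 39)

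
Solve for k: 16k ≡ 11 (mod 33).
11

Since gcd(16, 33) = 1 divides 11, a solution exists.
Multiply both sides by the inverse of 16 mod 33:
  16^(-1) mod 33 = 31
  x ≡ 31 × 11 ≡ 341 ≡ 11 (mod 33)
Verification: 16 × 11 = 176 = 5 × 33 + 11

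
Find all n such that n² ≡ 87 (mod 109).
The square roots of 87 mod 109 are 95 and 14. Verify: 95² = 9025 ≡ 87 (mod 109)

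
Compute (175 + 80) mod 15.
0

(175 + 80) = 255
255 mod 15 = 0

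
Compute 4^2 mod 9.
2 = 2 (binary 10). Repeated squaring mod 9: 4^1 ≡ 4; 4^2 ≡ 4² = 16 ≡ 7. So 4^2 ≡ 7 (mod 9).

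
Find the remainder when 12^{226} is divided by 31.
By Fermat: 12^{30} ≡ 1 (mod 31). 226 = 7×30 + 16. So 12^{226} ≡ 12^{16} ≡ 19 (mod 31)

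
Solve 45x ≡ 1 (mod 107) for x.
88

Using Extended Euclidean Algorithm:
gcd(45, 107) = 1
Bezout coefficients: 45 × -19 + 107 × 8 = 1
So 45 × -19 ≡ 1 (mod 107)
The inverse is -19 mod 107 = 88
Verification: 45 × 88 = 3960 = 37 × 107 + 1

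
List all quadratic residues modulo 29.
QRs mod 29: {1, 4, 5, 6, 7, 9, 13, 16, 20, 22, 23, 24, 25, 28}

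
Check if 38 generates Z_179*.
p - 1 = 178 has prime divisors 2, 89. Check 38^(178/q) mod 179 for each: 38^(178/2) = 38^89 ≡ 178, 38^(178/89) = 38^2 ≡ 12 (mod 179). None of these is 1, so 38 has order 178 = φ(179), so it is a primitive root mod 179.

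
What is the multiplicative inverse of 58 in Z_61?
58^(-1) ≡ 20 (mod 61). Verification: 58 × 20 = 1160 ≡ 1 (mod 61)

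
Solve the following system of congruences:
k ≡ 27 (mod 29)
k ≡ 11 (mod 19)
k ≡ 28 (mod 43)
15078

Using the Chinese Remainder Theorem:
M = product of moduli = 23693
For equation 1: M_1 = 817, 817 ≡ 5 (mod 29), inverse of 817 mod 29 is 6 (check: 5 × 6 = 30 ≡ 1 (mod 29))
For equation 2: M_2 = 1247, 1247 ≡ 12 (mod 19), inverse of 1247 mod 19 is 8 (check: 12 × 8 = 96 ≡ 1 (mod 19))
For equation 3: M_3 = 551, 551 ≡ 35 (mod 43), inverse of 551 mod 43 is 16 (check: 35 × 16 = 560 ≡ 1 (mod 43))
Combine: k ≡ Σ r_i×M_i×(M_i⁻¹ mod m_i) = 27×817×6 + 11×1247×8 + 28×551×16 = 132354 + 109736 + 246848 = 488938
488938 mod 23693 = 15078
k ≡ 15078 (mod 23693)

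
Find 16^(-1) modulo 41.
18

Using Extended Euclidean Algorithm:
gcd(16, 41) = 1
Bezout coefficients: 16 × 18 + 41 × -7 = 1
So 16 × 18 ≡ 1 (mod 41)
The inverse is 18 mod 41 = 18
Verification: 16 × 18 = 288 = 7 × 41 + 1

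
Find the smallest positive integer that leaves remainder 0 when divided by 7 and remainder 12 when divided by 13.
M = 7 × 13 = 91. M₁ = 13, y₁ ≡ 6 (mod 7). M₂ = 7, y₂ ≡ 2 (mod 13). r = 0×13×6 + 12×7×2 ≡ 77 (mod 91). The smallest positive such number is 77.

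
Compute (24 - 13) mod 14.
11

(24 - 13) = 11
11 mod 14 = 11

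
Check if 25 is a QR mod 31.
By Euler's criterion: 25^{15} ≡ 1 (mod 31). Since this equals 1, 25 is a QR.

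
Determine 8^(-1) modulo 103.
8^(-1) ≡ 13 (mod 103). Verification: 8 × 13 = 104 ≡ 1 (mod 103)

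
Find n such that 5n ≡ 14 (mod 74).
62

Since gcd(5, 74) = 1 divides 14, a solution exists.
Multiply both sides by the inverse of 5 mod 74:
  5^(-1) mod 74 = 15
  x ≡ 15 × 14 ≡ 210 ≡ 62 (mod 74)
Verification: 5 × 62 = 310 = 4 × 74 + 14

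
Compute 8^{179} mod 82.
36

Using successive squaring:
Binary expansion of 179: 10110011
Powers of 8 mod 82 (each is the square of the previous):
  8^1 ≡ 8 (mod 82)
  8^2 ≡ 8² = 64 ≡ 64 (mod 82)
  8^4 ≡ 64² = 4096 ≡ 78 (mod 82)
  8^8 ≡ 78² = 6084 ≡ 16 (mod 82)
  8^16 ≡ 16² = 256 ≡ 10 (mod 82)
  8^32 ≡ 10² = 100 ≡ 18 (mod 82)
  8^64 ≡ 18² = 324 ≡ 78 (mod 82)
  8^128 ≡ 78² = 6084 ≡ 16 (mod 82)
179 = 128 + 32 + 16 + 2 + 1, so 8^179 = 8^128 × 8^32 × 8^16 × 8^2 × 8^1 ≡ 16 × 18 × 10 × 64 × 8 (mod 82)
Multiplying step by step:
  16 × 18 = 288 ≡ 42 (mod 82)
  42 × 10 = 420 ≡ 10 (mod 82)
  10 × 64 = 640 ≡ 66 (mod 82)
  66 × 8 = 528 ≡ 36 (mod 82)
Result: 8^179 ≡ 36 (mod 82)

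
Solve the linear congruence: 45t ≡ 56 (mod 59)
55

Since gcd(45, 59) = 1 divides 56, a solution exists.
Multiply both sides by the inverse of 45 mod 59:
  45^(-1) mod 59 = 21
  x ≡ 21 × 56 ≡ 1176 ≡ 55 (mod 59)
Verification: 45 × 55 = 2475 = 41 × 59 + 56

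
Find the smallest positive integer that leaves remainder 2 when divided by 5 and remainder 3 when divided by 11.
M = 5 × 11 = 55. M₁ = 11, y₁ ≡ 1 (mod 5). M₂ = 5, y₂ ≡ 9 (mod 11). k = 2×11×1 + 3×5×9 ≡ 47 (mod 55). The smallest positive such number is 47.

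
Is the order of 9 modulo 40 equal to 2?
Yes, ord_40(9) = 2.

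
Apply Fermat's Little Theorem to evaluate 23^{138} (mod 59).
17

By Fermat's Little Theorem, a^(p-1) ≡ 1 (mod p) for prime p and gcd(a, p) = 1
Here p = 59, so 23^58 ≡ 1 (mod 59)
We can reduce the exponent: 138 mod 58 = 22
So 23^138 ≡ 23^22 (mod 59)
Computing: 23^22 mod 59 = 17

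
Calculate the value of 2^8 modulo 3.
8 = 8 (binary 1000). Repeated squaring mod 3: 2^1 ≡ 2; 2^2 ≡ 2² = 4 ≡ 1; 2^4 ≡ 1² = 1 ≡ 1; 2^8 ≡ 1² = 1 ≡ 1. So 2^8 ≡ 1 (mod 3).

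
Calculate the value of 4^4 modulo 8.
4 = 4 (binary 100). Repeated squaring mod 8: 4^1 ≡ 4; 4^2 ≡ 4² = 16 ≡ 0; 4^4 ≡ 0² = 0 ≡ 0. So 4^4 ≡ 0 (mod 8).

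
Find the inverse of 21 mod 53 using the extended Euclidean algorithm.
Extended GCD: 21(-5) + 53(2) = 1. So 21^(-1) ≡ 48 ≡ 48 (mod 53). Verify: 21 × 48 = 1008 ≡ 1 (mod 53)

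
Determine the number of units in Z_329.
276

Prime factorization: 329 = 7 × 47
Using the formula φ(n) = n × Π(1 - 1/p) for each prime factor p:
φ(329) = 329 × (1 - 1/7) × (1 - 1/47)
φ(329) = 276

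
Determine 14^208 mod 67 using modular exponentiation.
Using Fermat: 14^{66} ≡ 1 (mod 67). 208 ≡ 10 (mod 66). So 14^{208} ≡ 14^{10} ≡ 24 (mod 67)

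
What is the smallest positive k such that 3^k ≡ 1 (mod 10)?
Powers of 3 mod 10: 3^1≡3, 3^2≡9, 3^3≡7, 3^4≡1. Order = 4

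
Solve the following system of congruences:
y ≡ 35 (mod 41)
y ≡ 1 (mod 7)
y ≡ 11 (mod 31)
1716

Using the Chinese Remainder Theorem:
M = product of moduli = 8897
For equation 1: M_1 = 217, 217 ≡ 12 (mod 41), inverse of 217 mod 41 is 24 (check: 12 × 24 = 288 ≡ 1 (mod 41))
For equation 2: M_2 = 1271, 1271 ≡ 4 (mod 7), inverse of 1271 mod 7 is 2 (check: 4 × 2 = 8 ≡ 1 (mod 7))
For equation 3: M_3 = 287, 287 ≡ 8 (mod 31), inverse of 287 mod 31 is 4 (check: 8 × 4 = 32 ≡ 1 (mod 31))
Combine: y ≡ Σ r_i×M_i×(M_i⁻¹ mod m_i) = 35×217×24 + 1×1271×2 + 11×287×4 = 182280 + 2542 + 12628 = 197450
197450 mod 8897 = 1716
y ≡ 1716 (mod 8897)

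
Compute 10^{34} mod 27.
10

Using successive squaring:
Binary expansion of 34: 100010
Powers of 10 mod 27 (each is the square of the previous):
  10^1 ≡ 10 (mod 27)
  10^2 ≡ 10² = 100 ≡ 19 (mod 27)
  10^4 ≡ 19² = 361 ≡ 10 (mod 27)
  10^8 ≡ 10² = 100 ≡ 19 (mod 27)
  10^16 ≡ 19² = 361 ≡ 10 (mod 27)
  10^32 ≡ 10² = 100 ≡ 19 (mod 27)
34 = 32 + 2, so 10^34 = 10^32 × 10^2 ≡ 19 × 19 (mod 27)
Multiplying step by step:
  19 × 19 = 361 ≡ 10 (mod 27)
Result: 10^34 ≡ 10 (mod 27)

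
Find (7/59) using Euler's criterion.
(7/59) = 7^{29} mod 59 = 1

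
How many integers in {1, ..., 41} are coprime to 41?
40

Prime factorization: 41 = 41
Using the formula φ(n) = n × Π(1 - 1/p) for each prime factor p:
φ(41) = 41 × (1 - 1/41)
φ(41) = 40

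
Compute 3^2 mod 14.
2 = 2 (binary 10). Repeated squaring mod 14: 3^1 ≡ 3; 3^2 ≡ 3² = 9 ≡ 9. So 3^2 ≡ 9 (mod 14).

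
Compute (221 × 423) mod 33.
27

(221 × 423) = 93483
93483 mod 33 = 27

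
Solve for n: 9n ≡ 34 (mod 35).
31

Since gcd(9, 35) = 1 divides 34, a solution exists.
Multiply both sides by the inverse of 9 mod 35:
  9^(-1) mod 35 = 4
  x ≡ 4 × 34 ≡ 136 ≡ 31 (mod 35)
Verification: 9 × 31 = 279 = 7 × 35 + 34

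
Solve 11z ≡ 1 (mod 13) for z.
11^(-1) ≡ 6 (mod 13). Verification: 11 × 6 = 66 ≡ 1 (mod 13)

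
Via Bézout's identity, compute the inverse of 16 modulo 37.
Extended GCD: 16(7) + 37(-3) = 1. So 16^(-1) ≡ 7 ≡ 7 (mod 37). Verify: 16 × 7 = 112 ≡ 1 (mod 37)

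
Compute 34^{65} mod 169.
99

Using successive squaring:
Binary expansion of 65: 1000001
Powers of 34 mod 169 (each is the square of the previous):
  34^1 ≡ 34 (mod 169)
  34^2 ≡ 34² = 1156 ≡ 142 (mod 169)
  34^4 ≡ 142² = 20164 ≡ 53 (mod 169)
  34^8 ≡ 53² = 2809 ≡ 105 (mod 169)
  34^16 ≡ 105² = 11025 ≡ 40 (mod 169)
  34^32 ≡ 40² = 1600 ≡ 79 (mod 169)
  34^64 ≡ 79² = 6241 ≡ 157 (mod 169)
65 = 64 + 1, so 34^65 = 34^64 × 34^1 ≡ 157 × 34 (mod 169)
Multiplying step by step:
  157 × 34 = 5338 ≡ 99 (mod 169)
Result: 34^65 ≡ 99 (mod 169)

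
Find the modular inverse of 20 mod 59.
20^(-1) ≡ 3 (mod 59). Verification: 20 × 3 = 60 ≡ 1 (mod 59)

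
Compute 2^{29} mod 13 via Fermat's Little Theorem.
6

By Fermat's Little Theorem, a^(p-1) ≡ 1 (mod p) for prime p and gcd(a, p) = 1
Here p = 13, so 2^12 ≡ 1 (mod 13)
We can reduce the exponent: 29 mod 12 = 5
So 2^29 ≡ 2^5 (mod 13)
Computing: 2^5 mod 13 = 6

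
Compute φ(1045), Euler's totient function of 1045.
720

Prime factorization: 1045 = 5 × 11 × 19
Using the formula φ(n) = n × Π(1 - 1/p) for each prime factor p:
φ(1045) = 1045 × (1 - 1/5) × (1 - 1/11) × (1 - 1/19)
φ(1045) = 720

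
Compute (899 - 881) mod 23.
18

(899 - 881) = 18
18 mod 23 = 18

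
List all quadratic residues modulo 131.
QRs mod 131: {1, 3, 4, 5, 7, 9, 11, 12, 13, 15, 16, 20, 21, 25, 27, 28, 33, 34, 35, 36, 38, 39, 41, 43, 44, 45, 46, 48, 49, 52, 53, 55, 58, 59, 60, 61, 62, 63, 64, 65, 74, 75, 77, 80, 81, 84, 89, 91, 94, 99, 100, 101, 102, 105, 107, 108, 109, 112, 113, 114, 117, 121, 123, 125, 129}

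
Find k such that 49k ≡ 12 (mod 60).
48

Since gcd(49, 60) = 1 divides 12, a solution exists.
Multiply both sides by the inverse of 49 mod 60:
  49^(-1) mod 60 = 49
  x ≡ 49 × 12 ≡ 588 ≡ 48 (mod 60)
Verification: 49 × 48 = 2352 = 39 × 60 + 12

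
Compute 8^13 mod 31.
Using repeated squaring. 13 = 8 + 4 + 1 (binary 1101). Repeated squaring mod 31: 8^1 ≡ 8; 8^2 ≡ 8² = 64 ≡ 2; 8^4 ≡ 2² = 4 ≡ 4; 8^8 ≡ 4² = 16 ≡ 16. Multiply: 8^13 = 8^8 × 8^4 × 8^1 ≡ 16 × 4 × 8 (mod 31): 16 × 4 = 64 ≡ 2; 2 × 8 = 16 ≡ 16. So 8^13 ≡ 16 (mod 31).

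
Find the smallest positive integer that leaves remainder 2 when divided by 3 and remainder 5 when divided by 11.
M = 3 × 11 = 33. M₁ = 11, y₁ ≡ 2 (mod 3). M₂ = 3, y₂ ≡ 4 (mod 11). r = 2×11×2 + 5×3×4 ≡ 5 (mod 33). The smallest positive such number is 5.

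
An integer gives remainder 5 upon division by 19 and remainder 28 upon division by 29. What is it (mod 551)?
M = 19 × 29 = 551. M₁ = 29, y₁ ≡ 2 (mod 19). M₂ = 19, y₂ ≡ 26 (mod 29). y = 5×29×2 + 28×19×26 ≡ 347 (mod 551). The smallest positive such number is 347.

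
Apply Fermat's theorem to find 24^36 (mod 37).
By Fermat's Little Theorem, 24^{36} ≡ 1 (mod 37) since 37 is prime and gcd(24, 37) = 1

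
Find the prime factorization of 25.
5^2

Divide by primes starting from smallest:
25 ÷ 5 = 5
5 ÷ 5 = 1

25 = 5^2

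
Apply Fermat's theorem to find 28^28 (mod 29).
By Fermat's Little Theorem, 28^{28} ≡ 1 (mod 29) since 29 is prime and gcd(28, 29) = 1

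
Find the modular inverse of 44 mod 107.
44^(-1) ≡ 90 (mod 107). Verification: 44 × 90 = 3960 ≡ 1 (mod 107)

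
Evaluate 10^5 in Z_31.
5 = 4 + 1 (binary 101). Repeated squaring mod 31: 10^1 ≡ 10; 10^2 ≡ 10² = 100 ≡ 7; 10^4 ≡ 7² = 49 ≡ 18. Multiply: 10^5 = 10^4 × 10^1 ≡ 18 × 10 (mod 31): 18 × 10 = 180 ≡ 25. So 10^5 ≡ 25 (mod 31).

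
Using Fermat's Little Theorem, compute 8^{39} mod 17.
15

By Fermat's Little Theorem, a^(p-1) ≡ 1 (mod p) for prime p and gcd(a, p) = 1
Here p = 17, so 8^16 ≡ 1 (mod 17)
We can reduce the exponent: 39 mod 16 = 7
So 8^39 ≡ 8^7 (mod 17)
Computing: 8^7 mod 17 = 15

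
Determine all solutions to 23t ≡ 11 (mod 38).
17

Since gcd(23, 38) = 1 divides 11, a solution exists.
Multiply both sides by the inverse of 23 mod 38:
  23^(-1) mod 38 = 5
  x ≡ 5 × 11 ≡ 55 ≡ 17 (mod 38)
Verification: 23 × 17 = 391 = 10 × 38 + 11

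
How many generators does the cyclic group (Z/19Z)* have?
6

The number of primitive roots modulo p is φ(p-1) = φ(18)
φ(18) = 6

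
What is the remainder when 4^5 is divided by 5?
5 = 4 + 1 (binary 101). Repeated squaring mod 5: 4^1 ≡ 4; 4^2 ≡ 4² = 16 ≡ 1; 4^4 ≡ 1² = 1 ≡ 1. Multiply: 4^5 = 4^4 × 4^1 ≡ 1 × 4 (mod 5): 1 × 4 = 4 ≡ 4. So 4^5 ≡ 4 (mod 5).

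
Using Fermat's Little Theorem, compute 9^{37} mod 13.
9

By Fermat's Little Theorem, a^(p-1) ≡ 1 (mod p) for prime p and gcd(a, p) = 1
Here p = 13, so 9^12 ≡ 1 (mod 13)
We can reduce the exponent: 37 mod 12 = 1
So 9^37 ≡ 9^1 (mod 13)
Computing: 9^1 mod 13 = 9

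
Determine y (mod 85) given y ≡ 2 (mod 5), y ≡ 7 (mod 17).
7

Using the Chinese Remainder Theorem:
M = product of moduli = 85
For equation 1: M_1 = 17, 17 ≡ 2 (mod 5), inverse of 17 mod 5 is 3 (check: 2 × 3 = 6 ≡ 1 (mod 5))
For equation 2: M_2 = 5, 5 ≡ 5 (mod 17), inverse of 5 mod 17 is 7 (check: 5 × 7 = 35 ≡ 1 (mod 17))
Combine: y ≡ Σ r_i×M_i×(M_i⁻¹ mod m_i) = 2×17×3 + 7×5×7 = 102 + 245 = 347
347 mod 85 = 7
y ≡ 7 (mod 85)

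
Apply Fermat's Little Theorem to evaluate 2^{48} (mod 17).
1

By Fermat's Little Theorem, a^(p-1) ≡ 1 (mod p) for prime p and gcd(a, p) = 1
Here p = 17, so 2^16 ≡ 1 (mod 17)
We can reduce the exponent: 48 mod 16 = 0
So 2^48 ≡ 2^0 (mod 17)
Computing: 2^0 mod 17 = 1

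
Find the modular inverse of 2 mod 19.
2^(-1) ≡ 10 (mod 19). Verification: 2 × 10 = 20 ≡ 1 (mod 19)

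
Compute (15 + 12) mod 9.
0

(15 + 12) = 27
27 mod 9 = 0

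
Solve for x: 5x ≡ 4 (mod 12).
8

Since gcd(5, 12) = 1 divides 4, a solution exists.
Multiply both sides by the inverse of 5 mod 12:
  5^(-1) mod 12 = 5
  x ≡ 5 × 4 ≡ 20 ≡ 8 (mod 12)
Verification: 5 × 8 = 40 = 3 × 12 + 4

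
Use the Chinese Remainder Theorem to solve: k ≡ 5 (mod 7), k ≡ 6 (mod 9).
M = 7 × 9 = 63. M₁ = 9, y₁ ≡ 4 (mod 7). M₂ = 7, y₂ ≡ 4 (mod 9). k = 5×9×4 + 6×7×4 ≡ 33 (mod 63)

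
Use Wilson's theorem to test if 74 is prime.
(73)! mod 74 = 0. Since 0 ≢ -1 (mod 74), 74 is not prime.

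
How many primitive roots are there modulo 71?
24

The number of primitive roots modulo p is φ(p-1) = φ(70)
φ(70) = 24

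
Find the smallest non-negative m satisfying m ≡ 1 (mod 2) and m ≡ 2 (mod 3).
M = 2 × 3 = 6. M₁ = 3, y₁ ≡ 1 (mod 2). M₂ = 2, y₂ ≡ 2 (mod 3). m = 1×3×1 + 2×2×2 ≡ 5 (mod 6)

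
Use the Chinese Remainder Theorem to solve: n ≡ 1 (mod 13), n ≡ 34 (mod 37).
404

Using the Chinese Remainder Theorem:
M = product of moduli = 481
For equation 1: M_1 = 37, 37 ≡ 11 (mod 13), inverse of 37 mod 13 is 6 (check: 11 × 6 = 66 ≡ 1 (mod 13))
For equation 2: M_2 = 13, 13 ≡ 13 (mod 37), inverse of 13 mod 37 is 20 (check: 13 × 20 = 260 ≡ 1 (mod 37))
Combine: n ≡ Σ r_i×M_i×(M_i⁻¹ mod m_i) = 1×37×6 + 34×13×20 = 222 + 8840 = 9062
9062 mod 481 = 404
n ≡ 404 (mod 481)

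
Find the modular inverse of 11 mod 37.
11^(-1) ≡ 27 (mod 37). Verification: 11 × 27 = 297 ≡ 1 (mod 37)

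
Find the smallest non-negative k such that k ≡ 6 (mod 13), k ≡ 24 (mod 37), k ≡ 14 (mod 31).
13344

Using the Chinese Remainder Theorem:
M = product of moduli = 14911
For equation 1: M_1 = 1147, 1147 ≡ 3 (mod 13), inverse of 1147 mod 13 is 9 (check: 3 × 9 = 27 ≡ 1 (mod 13))
For equation 2: M_2 = 403, 403 ≡ 33 (mod 37), inverse of 403 mod 37 is 9 (check: 33 × 9 = 297 ≡ 1 (mod 37))
For equation 3: M_3 = 481, 481 ≡ 16 (mod 31), inverse of 481 mod 31 is 2 (check: 16 × 2 = 32 ≡ 1 (mod 31))
Combine: k ≡ Σ r_i×M_i×(M_i⁻¹ mod m_i) = 6×1147×9 + 24×403×9 + 14×481×2 = 61938 + 87048 + 13468 = 162454
162454 mod 14911 = 13344
k ≡ 13344 (mod 14911)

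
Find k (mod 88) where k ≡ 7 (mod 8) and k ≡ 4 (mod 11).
M = 8 × 11 = 88. M₁ = 11, y₁ ≡ 3 (mod 8). M₂ = 8, y₂ ≡ 7 (mod 11). k = 7×11×3 + 4×8×7 ≡ 15 (mod 88)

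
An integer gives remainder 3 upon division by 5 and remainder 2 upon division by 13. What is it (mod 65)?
M = 5 × 13 = 65. M₁ = 13, y₁ ≡ 2 (mod 5). M₂ = 5, y₂ ≡ 8 (mod 13). z = 3×13×2 + 2×5×8 ≡ 28 (mod 65). The smallest positive such number is 28.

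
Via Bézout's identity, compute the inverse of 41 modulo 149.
Extended GCD: 41(40) + 149(-11) = 1. So 41^(-1) ≡ 40 ≡ 40 (mod 149). Verify: 41 × 40 = 1640 ≡ 1 (mod 149)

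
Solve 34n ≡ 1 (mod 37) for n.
12

Using Extended Euclidean Algorithm:
gcd(34, 37) = 1
Bezout coefficients: 34 × 12 + 37 × -11 = 1
So 34 × 12 ≡ 1 (mod 37)
The inverse is 12 mod 37 = 12
Verification: 34 × 12 = 408 = 11 × 37 + 1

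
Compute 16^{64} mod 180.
16

Using successive squaring:
Binary expansion of 64: 1000000
Powers of 16 mod 180 (each is the square of the previous):
  16^1 ≡ 16 (mod 180)
  16^2 ≡ 16² = 256 ≡ 76 (mod 180)
  16^4 ≡ 76² = 5776 ≡ 16 (mod 180)
  16^8 ≡ 16² = 256 ≡ 76 (mod 180)
  16^16 ≡ 76² = 5776 ≡ 16 (mod 180)
  16^32 ≡ 16² = 256 ≡ 76 (mod 180)
  16^64 ≡ 76² = 5776 ≡ 16 (mod 180)
64 is a power of 2, so 16^64 is the last square: ≡ 16 (mod 180)
Result: 16^64 ≡ 16 (mod 180)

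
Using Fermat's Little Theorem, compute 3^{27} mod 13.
1

By Fermat's Little Theorem, a^(p-1) ≡ 1 (mod p) for prime p and gcd(a, p) = 1
Here p = 13, so 3^12 ≡ 1 (mod 13)
We can reduce the exponent: 27 mod 12 = 3
So 3^27 ≡ 3^3 (mod 13)
Computing: 3^3 mod 13 = 1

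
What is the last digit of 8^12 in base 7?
Using Fermat: 8^{6} ≡ 1 (mod 7). 12 ≡ 0 (mod 6). So 8^{12} ≡ 8^{0} ≡ 1 (mod 7)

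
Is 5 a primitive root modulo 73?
Yes

To verify, check if 5^(72/q) ≢ 1 (mod 73) for each prime divisor q of 72
Divisors of 72 = 72: [1, 2, 3, 4, 6, 8, 9, 12, 18, 24, 36, 72]
  5^(72/2) = 5^36 ≡ 72 (mod 73)
  5^(72/3) = 5^24 ≡ 8 (mod 73)
Conclusion: 5 is a primitive root modulo 73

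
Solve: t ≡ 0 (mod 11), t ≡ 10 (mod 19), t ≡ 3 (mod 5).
M = 11 × 19 × 5 = 1045. M₁ = 95, y₁ ≡ 8 (mod 11). M₂ = 55, y₂ ≡ 9 (mod 19). M₃ = 209, y₃ ≡ 4 (mod 5). t = 0×95×8 + 10×55×9 + 3×209×4 ≡ 143 (mod 1045)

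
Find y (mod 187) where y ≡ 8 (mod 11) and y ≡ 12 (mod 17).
M = 11 × 17 = 187. M₁ = 17, y₁ ≡ 2 (mod 11). M₂ = 11, y₂ ≡ 14 (mod 17). y = 8×17×2 + 12×11×14 ≡ 63 (mod 187)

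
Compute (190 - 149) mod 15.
11

(190 - 149) = 41
41 mod 15 = 11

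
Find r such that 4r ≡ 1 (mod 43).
4^(-1) ≡ 11 (mod 43). Verification: 4 × 11 = 44 ≡ 1 (mod 43)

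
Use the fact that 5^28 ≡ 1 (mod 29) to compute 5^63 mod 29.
By Fermat: 5^{28} ≡ 1 (mod 29). 63 = 2×28 + 7. So 5^{63} ≡ 5^{7} ≡ 28 (mod 29)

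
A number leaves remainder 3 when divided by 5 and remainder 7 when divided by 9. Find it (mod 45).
M = 5 × 9 = 45. M₁ = 9, y₁ ≡ 4 (mod 5). M₂ = 5, y₂ ≡ 2 (mod 9). r = 3×9×4 + 7×5×2 ≡ 43 (mod 45)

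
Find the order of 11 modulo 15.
Powers of 11 mod 15: 11^1≡11, 11^2≡1. Order = 2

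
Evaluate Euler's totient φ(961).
930

Prime factorization: 961 = 31^2
Using the formula φ(n) = n × Π(1 - 1/p) for each prime factor p:
φ(961) = 961 × (1 - 1/31)
φ(961) = 930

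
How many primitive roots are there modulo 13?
4

The number of primitive roots modulo p is φ(p-1) = φ(12)
φ(12) = 4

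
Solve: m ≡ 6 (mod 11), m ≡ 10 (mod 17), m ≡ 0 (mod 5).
M = 11 × 17 × 5 = 935. M₁ = 85, y₁ ≡ 7 (mod 11). M₂ = 55, y₂ ≡ 13 (mod 17). M₃ = 187, y₃ ≡ 3 (mod 5). m = 6×85×7 + 10×55×13 + 0×187×3 ≡ 435 (mod 935)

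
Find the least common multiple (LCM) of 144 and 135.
2160

First find GCD(144, 135) using the Euclidean algorithm:
144 = 1 × 135 + 9
135 = 15 × 9 + 0
GCD(144, 135) = 9

LCM formula: LCM(a, b) = (a × b) / GCD(a, b)
LCM(144, 135) = (144 × 135) / 9
LCM(144, 135) = 19440 / 9
LCM(144, 135) = 2160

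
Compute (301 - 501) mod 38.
28

(301 - 501) = -200
-200 mod 38 = 28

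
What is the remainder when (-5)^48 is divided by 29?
Using Fermat: (-5)^{28} ≡ 1 (mod 29). 48 ≡ 20 (mod 28). So (-5)^{48} ≡ (-5)^{20} ≡ 23 (mod 29)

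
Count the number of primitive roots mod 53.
Number of primitive roots mod 53 = φ(52) = 24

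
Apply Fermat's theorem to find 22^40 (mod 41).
By Fermat's Little Theorem, 22^{40} ≡ 1 (mod 41) since 41 is prime and gcd(22, 41) = 1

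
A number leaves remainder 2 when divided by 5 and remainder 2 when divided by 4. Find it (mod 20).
M = 5 × 4 = 20. M₁ = 4, y₁ ≡ 4 (mod 5). M₂ = 5, y₂ ≡ 1 (mod 4). x = 2×4×4 + 2×5×1 ≡ 2 (mod 20)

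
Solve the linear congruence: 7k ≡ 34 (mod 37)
26

Since gcd(7, 37) = 1 divides 34, a solution exists.
Multiply both sides by the inverse of 7 mod 37:
  7^(-1) mod 37 = 16
  x ≡ 16 × 34 ≡ 544 ≡ 26 (mod 37)
Verification: 7 × 26 = 182 = 4 × 37 + 34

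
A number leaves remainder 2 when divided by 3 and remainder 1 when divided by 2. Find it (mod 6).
M = 3 × 2 = 6. M₁ = 2, y₁ ≡ 2 (mod 3). M₂ = 3, y₂ ≡ 1 (mod 2). t = 2×2×2 + 1×3×1 ≡ 5 (mod 6)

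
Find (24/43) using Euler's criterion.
(24/43) = 24^{21} mod 43 = 1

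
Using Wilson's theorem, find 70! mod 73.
(72)! = (70)! × (71) × (72) ≡ -1 (mod 73). So (70)! ≡ -1 × [(72)(71)]^(-1) ≡ 36 (mod 73)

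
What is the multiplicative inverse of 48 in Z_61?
48^(-1) ≡ 14 (mod 61). Verification: 48 × 14 = 672 ≡ 1 (mod 61)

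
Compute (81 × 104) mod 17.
9

(81 × 104) = 8424
8424 mod 17 = 9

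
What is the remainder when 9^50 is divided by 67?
Using repeated squaring. 50 = 32 + 16 + 2 (binary 110010). Repeated squaring mod 67: 9^1 ≡ 9; 9^2 ≡ 9² = 81 ≡ 14; 9^4 ≡ 14² = 196 ≡ 62; 9^8 ≡ 62² = 3844 ≡ 25; 9^16 ≡ 25² = 625 ≡ 22; 9^32 ≡ 22² = 484 ≡ 15. Multiply: 9^50 = 9^32 × 9^16 × 9^2 ≡ 15 × 22 × 14 (mod 67): 15 × 22 = 330 ≡ 62; 62 × 14 = 868 ≡ 64. So 9^50 ≡ 64 (mod 67).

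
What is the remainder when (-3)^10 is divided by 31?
(-3) ≡ 28 (mod 31). 10 = 8 + 2 (binary 1010). Repeated squaring mod 31: 28^1 ≡ 28; 28^2 ≡ 28² = 784 ≡ 9; 28^4 ≡ 9² = 81 ≡ 19; 28^8 ≡ 19² = 361 ≡ 20. Multiply: (-3)^10 ≡ 28^8 × 28^2 ≡ 20 × 9 (mod 31): 20 × 9 = 180 ≡ 25. So (-3)^10 ≡ 25 (mod 31).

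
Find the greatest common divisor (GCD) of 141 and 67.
1

Using the Euclidean algorithm:
141 = 2 × 67 + 7
67 = 9 × 7 + 4
7 = 1 × 4 + 3
4 = 1 × 3 + 1
3 = 3 × 1 + 0

GCD(141, 67) = 1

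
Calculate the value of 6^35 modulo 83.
Using repeated squaring. 35 = 32 + 2 + 1 (binary 100011). Repeated squaring mod 83: 6^1 ≡ 6; 6^2 ≡ 6² = 36 ≡ 36; 6^4 ≡ 36² = 1296 ≡ 51; 6^8 ≡ 51² = 2601 ≡ 28; 6^16 ≡ 28² = 784 ≡ 37; 6^32 ≡ 37² = 1369 ≡ 41. Multiply: 6^35 = 6^32 × 6^2 × 6^1 ≡ 41 × 36 × 6 (mod 83): 41 × 36 = 1476 ≡ 65; 65 × 6 = 390 ≡ 58. So 6^35 ≡ 58 (mod 83).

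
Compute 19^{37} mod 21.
19

Using successive squaring:
Binary expansion of 37: 100101
Powers of 19 mod 21 (each is the square of the previous):
  19^1 ≡ 19 (mod 21)
  19^2 ≡ 19² = 361 ≡ 4 (mod 21)
  19^4 ≡ 4² = 16 ≡ 16 (mod 21)
  19^8 ≡ 16² = 256 ≡ 4 (mod 21)
  19^16 ≡ 4² = 16 ≡ 16 (mod 21)
  19^32 ≡ 16² = 256 ≡ 4 (mod 21)
37 = 32 + 4 + 1, so 19^37 = 19^32 × 19^4 × 19^1 ≡ 4 × 16 × 19 (mod 21)
Multiplying step by step:
  4 × 16 = 64 ≡ 1 (mod 21)
  1 × 19 = 19 ≡ 19 (mod 21)
Result: 19^37 ≡ 19 (mod 21)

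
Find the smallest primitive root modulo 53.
p - 1 = 52 has prime divisors 2, 13. h is a primitive root mod 53 iff h^(52/q) ≢ 1 (mod 53) for each such q.
h = 2: 2^26 ≡ 52, 2^4 ≡ 16 (mod 53); none is 1, so 2 has order 52 and is a primitive root.
The smallest primitive root mod 53 is g = 2.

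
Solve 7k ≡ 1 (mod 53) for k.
38

Using Extended Euclidean Algorithm:
gcd(7, 53) = 1
Bezout coefficients: 7 × -15 + 53 × 2 = 1
So 7 × -15 ≡ 1 (mod 53)
The inverse is -15 mod 53 = 38
Verification: 7 × 38 = 266 = 5 × 53 + 1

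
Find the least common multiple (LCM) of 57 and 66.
1254

First find GCD(57, 66) using the Euclidean algorithm:
57 = 0 × 66 + 57
66 = 1 × 57 + 9
57 = 6 × 9 + 3
9 = 3 × 3 + 0
GCD(57, 66) = 3

LCM formula: LCM(a, b) = (a × b) / GCD(a, b)
LCM(57, 66) = (57 × 66) / 3
LCM(57, 66) = 3762 / 3
LCM(57, 66) = 1254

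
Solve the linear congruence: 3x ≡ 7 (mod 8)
5

Since gcd(3, 8) = 1 divides 7, a solution exists.
Multiply both sides by the inverse of 3 mod 8:
  3^(-1) mod 8 = 3
  x ≡ 3 × 7 ≡ 21 ≡ 5 (mod 8)
Verification: 3 × 5 = 15 = 1 × 8 + 7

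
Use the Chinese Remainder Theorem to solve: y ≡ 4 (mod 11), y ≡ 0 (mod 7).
70

Using the Chinese Remainder Theorem:
M = product of moduli = 77
For equation 1: M_1 = 7, 7 ≡ 7 (mod 11), inverse of 7 mod 11 is 8 (check: 7 × 8 = 56 ≡ 1 (mod 11))
For equation 2: M_2 = 11, 11 ≡ 4 (mod 7), inverse of 11 mod 7 is 2 (check: 4 × 2 = 8 ≡ 1 (mod 7))
Combine: y ≡ Σ r_i×M_i×(M_i⁻¹ mod m_i) = 4×7×8 + 0×11×2 = 224 + 0 = 224
224 mod 77 = 70
y ≡ 70 (mod 77)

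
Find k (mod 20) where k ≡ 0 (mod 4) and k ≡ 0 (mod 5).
M = 4 × 5 = 20. M₁ = 5, y₁ ≡ 1 (mod 4). M₂ = 4, y₂ ≡ 4 (mod 5). k = 0×5×1 + 0×4×4 ≡ 0 (mod 20)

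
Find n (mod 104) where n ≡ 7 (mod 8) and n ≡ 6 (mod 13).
M = 8 × 13 = 104. M₁ = 13, y₁ ≡ 5 (mod 8). M₂ = 8, y₂ ≡ 5 (mod 13). n = 7×13×5 + 6×8×5 ≡ 71 (mod 104)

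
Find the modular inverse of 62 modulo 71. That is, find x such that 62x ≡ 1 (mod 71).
63

Using Extended Euclidean Algorithm:
gcd(62, 71) = 1
Bezout coefficients: 62 × -8 + 71 × 7 = 1
So 62 × -8 ≡ 1 (mod 71)
The inverse is -8 mod 71 = 63
Verification: 62 × 63 = 3906 = 55 × 71 + 1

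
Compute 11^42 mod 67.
Using repeated squaring. 42 = 32 + 8 + 2 (binary 101010). Repeated squaring mod 67: 11^1 ≡ 11; 11^2 ≡ 11² = 121 ≡ 54; 11^4 ≡ 54² = 2916 ≡ 35; 11^8 ≡ 35² = 1225 ≡ 19; 11^16 ≡ 19² = 361 ≡ 26; 11^32 ≡ 26² = 676 ≡ 6. Multiply: 11^42 = 11^32 × 11^8 × 11^2 ≡ 6 × 19 × 54 (mod 67): 6 × 19 = 114 ≡ 47; 47 × 54 = 2538 ≡ 59. So 11^42 ≡ 59 (mod 67).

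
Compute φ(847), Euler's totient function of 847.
660

Prime factorization: 847 = 7 × 11^2
Using the formula φ(n) = n × Π(1 - 1/p) for each prime factor p:
φ(847) = 847 × (1 - 1/7) × (1 - 1/11)
φ(847) = 660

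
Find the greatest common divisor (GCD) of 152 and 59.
1

Using the Euclidean algorithm:
152 = 2 × 59 + 34
59 = 1 × 34 + 25
34 = 1 × 25 + 9
25 = 2 × 9 + 7
9 = 1 × 7 + 2
7 = 3 × 2 + 1
2 = 2 × 1 + 0

GCD(152, 59) = 1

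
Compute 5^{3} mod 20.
5

Using successive squaring:
Binary expansion of 3: 11
Powers of 5 mod 20 (each is the square of the previous):
  5^1 ≡ 5 (mod 20)
  5^2 ≡ 5² = 25 ≡ 5 (mod 20)
3 = 2 + 1, so 5^3 = 5^2 × 5^1 ≡ 5 × 5 (mod 20)
Multiplying step by step:
  5 × 5 = 25 ≡ 5 (mod 20)
Result: 5^3 ≡ 5 (mod 20)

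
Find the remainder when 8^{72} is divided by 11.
By Fermat: 8^{10} ≡ 1 (mod 11). 72 = 7×10 + 2. So 8^{72} ≡ 8^{2} ≡ 9 (mod 11)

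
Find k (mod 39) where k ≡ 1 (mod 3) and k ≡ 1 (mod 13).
M = 3 × 13 = 39. M₁ = 13, y₁ ≡ 1 (mod 3). M₂ = 3, y₂ ≡ 9 (mod 13). k = 1×13×1 + 1×3×9 ≡ 1 (mod 39)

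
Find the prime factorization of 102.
2 × 3 × 17

Divide by primes starting from smallest:
102 ÷ 2 = 51
51 ÷ 3 = 17
17 ÷ 17 = 1

102 = 2 × 3 × 17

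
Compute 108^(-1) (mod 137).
108^(-1) ≡ 85 (mod 137). Verification: 108 × 85 = 9180 ≡ 1 (mod 137)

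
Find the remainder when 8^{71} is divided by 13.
By Fermat: 8^{12} ≡ 1 (mod 13). 71 = 5×12 + 11. So 8^{71} ≡ 8^{11} ≡ 5 (mod 13)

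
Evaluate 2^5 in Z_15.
5 = 4 + 1 (binary 101). Repeated squaring mod 15: 2^1 ≡ 2; 2^2 ≡ 2² = 4 ≡ 4; 2^4 ≡ 4² = 16 ≡ 1. Multiply: 2^5 = 2^4 × 2^1 ≡ 1 × 2 (mod 15): 1 × 2 = 2 ≡ 2. So 2^5 ≡ 2 (mod 15).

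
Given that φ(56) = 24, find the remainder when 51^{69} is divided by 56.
By Euler: 51^{24} ≡ 1 (mod 56) since gcd(51, 56) = 1. 69 = 2×24 + 21. So 51^{69} ≡ 51^{21} ≡ 43 (mod 56)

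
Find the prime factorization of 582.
2 × 3 × 97

Divide by primes starting from smallest:
582 ÷ 2 = 291
291 ÷ 3 = 97
97 ÷ 97 = 1

582 = 2 × 3 × 97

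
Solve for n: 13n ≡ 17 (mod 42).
11

Since gcd(13, 42) = 1 divides 17, a solution exists.
Multiply both sides by the inverse of 13 mod 42:
  13^(-1) mod 42 = 13
  x ≡ 13 × 17 ≡ 221 ≡ 11 (mod 42)
Verification: 13 × 11 = 143 = 3 × 42 + 17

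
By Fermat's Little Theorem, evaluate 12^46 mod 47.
By Fermat's Little Theorem, 12^{46} ≡ 1 (mod 47) since 47 is prime and gcd(12, 47) = 1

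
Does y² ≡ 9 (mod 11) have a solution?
By Euler's criterion: 9^{5} ≡ 1 (mod 11). Since this equals 1, 9 is a QR.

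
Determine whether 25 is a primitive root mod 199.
p - 1 = 198 has prime divisors 2, 3, 11. Check 25^(198/q) mod 199 for each: 25^(198/2) = 25^99 ≡ 1, 25^(198/3) = 25^66 ≡ 1, 25^(198/11) = 25^18 ≡ 125 (mod 199). Since 25^99 ≡ 1 (mod 199), the order of 25 divides 99 (in fact the order is 33) ≠ 198, so it is not a primitive root.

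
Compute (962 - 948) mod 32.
14

(962 - 948) = 14
14 mod 32 = 14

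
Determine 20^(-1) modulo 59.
20^(-1) ≡ 3 (mod 59). Verification: 20 × 3 = 60 ≡ 1 (mod 59)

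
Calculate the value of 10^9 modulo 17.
9 = 8 + 1 (binary 1001). Repeated squaring mod 17: 10^1 ≡ 10; 10^2 ≡ 10² = 100 ≡ 15; 10^4 ≡ 15² = 225 ≡ 4; 10^8 ≡ 4² = 16 ≡ 16. Multiply: 10^9 = 10^8 × 10^1 ≡ 16 × 10 (mod 17): 16 × 10 = 160 ≡ 7. So 10^9 ≡ 7 (mod 17).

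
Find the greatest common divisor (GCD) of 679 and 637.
7

Using the Euclidean algorithm:
679 = 1 × 637 + 42
637 = 15 × 42 + 7
42 = 6 × 7 + 0

GCD(679, 637) = 7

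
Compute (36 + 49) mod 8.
5

(36 + 49) = 85
85 mod 8 = 5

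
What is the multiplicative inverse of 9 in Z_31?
9^(-1) ≡ 7 (mod 31). Verification: 9 × 7 = 63 ≡ 1 (mod 31)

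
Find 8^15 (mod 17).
Using repeated squaring. 15 = 8 + 4 + 2 + 1 (binary 1111). Repeated squaring mod 17: 8^1 ≡ 8; 8^2 ≡ 8² = 64 ≡ 13; 8^4 ≡ 13² = 169 ≡ 16; 8^8 ≡ 16² = 256 ≡ 1. Multiply: 8^15 = 8^8 × 8^4 × 8^2 × 8^1 ≡ 1 × 16 × 13 × 8 (mod 17): 1 × 16 = 16 ≡ 16; 16 × 13 = 208 ≡ 4; 4 × 8 = 32 ≡ 15. So 8^15 ≡ 15 (mod 17).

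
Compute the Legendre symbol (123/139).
(123/139) = 123^{69} mod 139 = -1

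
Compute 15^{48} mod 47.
37

Using successive squaring:
Binary expansion of 48: 110000
Powers of 15 mod 47 (each is the square of the previous):
  15^1 ≡ 15 (mod 47)
  15^2 ≡ 15² = 225 ≡ 37 (mod 47)
  15^4 ≡ 37² = 1369 ≡ 6 (mod 47)
  15^8 ≡ 6² = 36 ≡ 36 (mod 47)
  15^16 ≡ 36² = 1296 ≡ 27 (mod 47)
  15^32 ≡ 27² = 729 ≡ 24 (mod 47)
48 = 32 + 16, so 15^48 = 15^32 × 15^16 ≡ 24 × 27 (mod 47)
Multiplying step by step:
  24 × 27 = 648 ≡ 37 (mod 47)
Result: 15^48 ≡ 37 (mod 47)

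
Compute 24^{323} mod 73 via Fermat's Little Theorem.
70

By Fermat's Little Theorem, a^(p-1) ≡ 1 (mod p) for prime p and gcd(a, p) = 1
Here p = 73, so 24^72 ≡ 1 (mod 73)
We can reduce the exponent: 323 mod 72 = 35
So 24^323 ≡ 24^35 (mod 73)
Computing: 24^35 mod 73 = 70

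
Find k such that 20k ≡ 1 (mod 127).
20^(-1) ≡ 108 (mod 127). Verification: 20 × 108 = 2160 ≡ 1 (mod 127)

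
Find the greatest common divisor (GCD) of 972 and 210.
6

Using the Euclidean algorithm:
972 = 4 × 210 + 132
210 = 1 × 132 + 78
132 = 1 × 78 + 54
78 = 1 × 54 + 24
54 = 2 × 24 + 6
24 = 4 × 6 + 0

GCD(972, 210) = 6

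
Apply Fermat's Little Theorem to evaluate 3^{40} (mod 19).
5

By Fermat's Little Theorem, a^(p-1) ≡ 1 (mod p) for prime p and gcd(a, p) = 1
Here p = 19, so 3^18 ≡ 1 (mod 19)
We can reduce the exponent: 40 mod 18 = 4
So 3^40 ≡ 3^4 (mod 19)
Computing: 3^4 mod 19 = 5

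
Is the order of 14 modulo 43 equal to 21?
Yes, ord_43(14) = 21.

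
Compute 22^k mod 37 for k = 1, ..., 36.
g^1, g^2, ..., g^{36} mod 37: {22, 3, 29, 9, 13, 27, 2, 7, 6, 21, 18, 26, 17, 4, 14, 12, 5, 36, 15, 34, 8, 28, 24, 10, 35, 30, 31, 16, 19, 11, 20, 33, 23, 25, 32, 1}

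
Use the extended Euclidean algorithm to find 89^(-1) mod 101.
Extended GCD: 89(42) + 101(-37) = 1. So 89^(-1) ≡ 42 ≡ 42 (mod 101). Verify: 89 × 42 = 3738 ≡ 1 (mod 101)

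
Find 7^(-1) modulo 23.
10

Using Extended Euclidean Algorithm:
gcd(7, 23) = 1
Bezout coefficients: 7 × 10 + 23 × -3 = 1
So 7 × 10 ≡ 1 (mod 23)
The inverse is 10 mod 23 = 10
Verification: 7 × 10 = 70 = 3 × 23 + 1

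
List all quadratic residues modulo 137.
QRs mod 137: {1, 2, 4, 7, 8, 9, 11, 14, 15, 16, 17, 18, 19, 22, 25, 28, 30, 32, 34, 36, 37, 38, 39, 44, 49, 50, 56, 59, 60, 61, 63, 64, 65, 68, 69, 72, 73, 74, 76, 77, 78, 81, 87, 88, 93, 98, 99, 100, 101, 103, 105, 107, 109, 112, 115, 118, 119, 120, 121, 122, 123, 126, 128, 129, 130, 133, 135, 136}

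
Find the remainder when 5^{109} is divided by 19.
By Fermat: 5^{18} ≡ 1 (mod 19). 109 = 6×18 + 1. So 5^{109} ≡ 5^{1} ≡ 5 (mod 19)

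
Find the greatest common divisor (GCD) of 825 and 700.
25

Using the Euclidean algorithm:
825 = 1 × 700 + 125
700 = 5 × 125 + 75
125 = 1 × 75 + 50
75 = 1 × 50 + 25
50 = 2 × 25 + 0

GCD(825, 700) = 25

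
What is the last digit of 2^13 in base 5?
Using Fermat: 2^{4} ≡ 1 (mod 5). 13 ≡ 1 (mod 4). So 2^{13} ≡ 2^{1} ≡ 2 (mod 5)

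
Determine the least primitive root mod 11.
p - 1 = 10 has prime divisors 2, 5. h is a primitive root mod 11 iff h^(10/q) ≢ 1 (mod 11) for each such q.
h = 2: 2^5 ≡ 10, 2^2 ≡ 4 (mod 11); none is 1, so 2 has order 10 and is a primitive root.
The smallest primitive root mod 11 is g = 2.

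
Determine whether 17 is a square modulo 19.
By Euler's criterion: 17^{9} ≡ 1 (mod 19). Since this equals 1, 17 is a QR.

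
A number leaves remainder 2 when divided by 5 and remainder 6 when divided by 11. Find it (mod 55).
M = 5 × 11 = 55. M₁ = 11, y₁ ≡ 1 (mod 5). M₂ = 5, y₂ ≡ 9 (mod 11). n = 2×11×1 + 6×5×9 ≡ 17 (mod 55)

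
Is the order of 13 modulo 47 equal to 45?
No, the actual order is 46, not 45.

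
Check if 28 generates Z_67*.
p - 1 = 66 has prime divisors 2, 3, 11. Check 28^(66/q) mod 67 for each: 28^(66/2) = 28^33 ≡ 66, 28^(66/3) = 28^22 ≡ 37, 28^(66/11) = 28^6 ≡ 40 (mod 67). None of these is 1, so 28 has order 66 = φ(67), so it is a primitive root mod 67.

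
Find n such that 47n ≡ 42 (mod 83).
68

Since gcd(47, 83) = 1 divides 42, a solution exists.
Multiply both sides by the inverse of 47 mod 83:
  47^(-1) mod 83 = 53
  x ≡ 53 × 42 ≡ 2226 ≡ 68 (mod 83)
Verification: 47 × 68 = 3196 = 38 × 83 + 42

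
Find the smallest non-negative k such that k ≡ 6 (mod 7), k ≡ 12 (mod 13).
90

Using the Chinese Remainder Theorem:
M = product of moduli = 91
For equation 1: M_1 = 13, 13 ≡ 6 (mod 7), inverse of 13 mod 7 is 6 (check: 6 × 6 = 36 ≡ 1 (mod 7))
For equation 2: M_2 = 7, 7 ≡ 7 (mod 13), inverse of 7 mod 13 is 2 (check: 7 × 2 = 14 ≡ 1 (mod 13))
Combine: k ≡ Σ r_i×M_i×(M_i⁻¹ mod m_i) = 6×13×6 + 12×7×2 = 468 + 168 = 636
636 mod 91 = 90
k ≡ 90 (mod 91)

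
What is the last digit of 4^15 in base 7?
Using Fermat: 4^{6} ≡ 1 (mod 7). 15 ≡ 3 (mod 6). So 4^{15} ≡ 4^{3} ≡ 1 (mod 7)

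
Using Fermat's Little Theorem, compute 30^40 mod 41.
By Fermat's Little Theorem, 30^{40} ≡ 1 (mod 41) since 41 is prime and gcd(30, 41) = 1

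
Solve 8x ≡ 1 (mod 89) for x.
8^(-1) ≡ 78 (mod 89). Verification: 8 × 78 = 624 ≡ 1 (mod 89)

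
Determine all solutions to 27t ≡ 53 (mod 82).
5

Since gcd(27, 82) = 1 divides 53, a solution exists.
Multiply both sides by the inverse of 27 mod 82:
  27^(-1) mod 82 = 79
  x ≡ 79 × 53 ≡ 4187 ≡ 5 (mod 82)
Verification: 27 × 5 = 135 = 1 × 82 + 53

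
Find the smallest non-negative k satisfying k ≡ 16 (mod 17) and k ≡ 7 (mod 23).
M = 17 × 23 = 391. M₁ = 23, y₁ ≡ 3 (mod 17). M₂ = 17, y₂ ≡ 19 (mod 23). k = 16×23×3 + 7×17×19 ≡ 237 (mod 391)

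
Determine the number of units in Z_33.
20

Prime factorization: 33 = 3 × 11
Using the formula φ(n) = n × Π(1 - 1/p) for each prime factor p:
φ(33) = 33 × (1 - 1/3) × (1 - 1/11)
φ(33) = 20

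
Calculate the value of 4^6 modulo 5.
6 = 4 + 2 (binary 110). Repeated squaring mod 5: 4^1 ≡ 4; 4^2 ≡ 4² = 16 ≡ 1; 4^4 ≡ 1² = 1 ≡ 1. Multiply: 4^6 = 4^4 × 4^2 ≡ 1 × 1 (mod 5): 1 × 1 = 1 ≡ 1. So 4^6 ≡ 1 (mod 5).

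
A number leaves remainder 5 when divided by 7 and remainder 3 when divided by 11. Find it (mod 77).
M = 7 × 11 = 77. M₁ = 11, y₁ ≡ 2 (mod 7). M₂ = 7, y₂ ≡ 8 (mod 11). m = 5×11×2 + 3×7×8 ≡ 47 (mod 77)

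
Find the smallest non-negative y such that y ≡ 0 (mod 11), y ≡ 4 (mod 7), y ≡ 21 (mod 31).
858

Using the Chinese Remainder Theorem:
M = product of moduli = 2387
For equation 1: M_1 = 217, 217 ≡ 8 (mod 11), inverse of 217 mod 11 is 7 (check: 8 × 7 = 56 ≡ 1 (mod 11))
For equation 2: M_2 = 341, 341 ≡ 5 (mod 7), inverse of 341 mod 7 is 3 (check: 5 × 3 = 15 ≡ 1 (mod 7))
For equation 3: M_3 = 77, 77 ≡ 15 (mod 31), inverse of 77 mod 31 is 29 (check: 15 × 29 = 435 ≡ 1 (mod 31))
Combine: y ≡ Σ r_i×M_i×(M_i⁻¹ mod m_i) = 0×217×7 + 4×341×3 + 21×77×29 = 0 + 4092 + 46893 = 50985
50985 mod 2387 = 858
y ≡ 858 (mod 2387)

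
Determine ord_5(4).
Powers of 4 mod 5: 4^1≡4, 4^2≡1. Order = 2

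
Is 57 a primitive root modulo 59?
No

To verify, check if 57^(58/q) ≢ 1 (mod 59) for each prime divisor q of 58
Divisors of 58 = 58: [1, 2, 29, 58]
  57^(58/2) = 57^29 ≡ 1 (mod 59)
  57^(58/29) = 57^2 ≡ 4 (mod 59)
Conclusion: 57 is not a primitive root modulo 59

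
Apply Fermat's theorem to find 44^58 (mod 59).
By Fermat's Little Theorem, 44^{58} ≡ 1 (mod 59) since 59 is prime and gcd(44, 59) = 1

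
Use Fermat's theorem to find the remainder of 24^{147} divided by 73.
27

By Fermat's Little Theorem, a^(p-1) ≡ 1 (mod p) for prime p and gcd(a, p) = 1
Here p = 73, so 24^72 ≡ 1 (mod 73)
We can reduce the exponent: 147 mod 72 = 3
So 24^147 ≡ 24^3 (mod 73)
Computing: 24^3 mod 73 = 27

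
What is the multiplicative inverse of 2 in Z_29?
15

Using Extended Euclidean Algorithm:
gcd(2, 29) = 1
Bezout coefficients: 2 × -14 + 29 × 1 = 1
So 2 × -14 ≡ 1 (mod 29)
The inverse is -14 mod 29 = 15
Verification: 2 × 15 = 30 = 1 × 29 + 1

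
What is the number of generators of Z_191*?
Number of primitive roots mod 191 = φ(190) = 72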